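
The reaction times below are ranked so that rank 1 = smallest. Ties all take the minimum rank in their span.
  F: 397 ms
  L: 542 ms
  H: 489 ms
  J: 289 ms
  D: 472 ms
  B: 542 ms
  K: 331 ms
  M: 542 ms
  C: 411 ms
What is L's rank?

7

Sorted (ascending): 289, 331, 397, 411, 472, 489, 542, 542, 542
The 3 values of 542 occupy positions 7–9 → each gets rank 7.
L has value 542 ms → rank 7.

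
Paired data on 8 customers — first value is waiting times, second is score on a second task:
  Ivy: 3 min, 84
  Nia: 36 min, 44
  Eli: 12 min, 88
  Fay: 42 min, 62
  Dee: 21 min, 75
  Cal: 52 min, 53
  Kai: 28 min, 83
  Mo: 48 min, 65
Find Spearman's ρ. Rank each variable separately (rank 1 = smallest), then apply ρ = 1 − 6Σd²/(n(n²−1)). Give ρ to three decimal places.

Ranks of variable 1: 1, 5, 2, 6, 3, 8, 4, 7
Ranks of variable 2: 7, 1, 8, 3, 5, 2, 6, 4
d = r₁ − r₂: -6, 4, -6, 3, -2, 6, -2, 3
d²: 36, 16, 36, 9, 4, 36, 4, 9; Σd² = 150
ρ = 1 − 6·150/(8·63) = 1 − 900/504 = -0.786

-0.786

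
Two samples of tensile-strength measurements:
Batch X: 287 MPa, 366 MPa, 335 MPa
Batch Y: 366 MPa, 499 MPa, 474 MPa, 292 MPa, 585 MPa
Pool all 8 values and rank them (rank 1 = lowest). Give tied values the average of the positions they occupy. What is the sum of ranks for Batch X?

Sorted (ascending): 287, 292, 335, 366, 366, 474, 499, 585
The 2 values of 366 occupy positions 4–5 → average rank (4+5)/2 = 4.5.
Batch X values → pooled ranks: 287→1, 366→4.5, 335→3
Rank sum = 1 + 4.5 + 3 = 8.5

8.5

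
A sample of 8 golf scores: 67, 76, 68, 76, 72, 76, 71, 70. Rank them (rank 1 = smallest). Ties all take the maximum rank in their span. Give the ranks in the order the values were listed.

Sorted (ascending): 67, 68, 70, 71, 72, 76, 76, 76
The 3 values of 76 occupy positions 6–8 → each gets rank 8.

1, 8, 2, 8, 5, 8, 4, 3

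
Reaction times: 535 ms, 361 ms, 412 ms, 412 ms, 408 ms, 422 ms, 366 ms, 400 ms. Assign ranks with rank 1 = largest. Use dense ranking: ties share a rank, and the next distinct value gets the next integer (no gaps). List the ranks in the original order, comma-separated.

Sorted (descending): 535, 422, 412, 412, 408, 400, 366, 361
The 2 values of 412 share dense rank 3.
Remaining distinct values take the next consecutive integers.

1, 7, 3, 3, 4, 2, 6, 5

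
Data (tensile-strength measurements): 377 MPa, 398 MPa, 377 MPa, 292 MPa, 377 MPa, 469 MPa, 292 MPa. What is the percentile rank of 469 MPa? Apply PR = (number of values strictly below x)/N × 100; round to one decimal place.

85.7

N = 7.
Strictly below 469: 6. Equal to 469: 1.
PR = 6/7 × 100 = 85.7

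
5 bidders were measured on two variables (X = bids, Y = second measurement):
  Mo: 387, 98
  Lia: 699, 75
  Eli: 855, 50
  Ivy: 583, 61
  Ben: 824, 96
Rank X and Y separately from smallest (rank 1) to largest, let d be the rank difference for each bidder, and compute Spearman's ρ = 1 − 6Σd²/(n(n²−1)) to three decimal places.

-0.600

Ranks of variable 1: 1, 3, 5, 2, 4
Ranks of variable 2: 5, 3, 1, 2, 4
d = r₁ − r₂: -4, 0, 4, 0, 0
d²: 16, 0, 16, 0, 0; Σd² = 32
ρ = 1 − 6·32/(5·24) = 1 − 192/120 = -0.600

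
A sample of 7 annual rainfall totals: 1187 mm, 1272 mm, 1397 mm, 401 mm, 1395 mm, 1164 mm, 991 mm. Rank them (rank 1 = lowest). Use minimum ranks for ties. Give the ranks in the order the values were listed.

Sorted (ascending): 401, 991, 1164, 1187, 1272, 1395, 1397
No ties — each value takes its position as its rank.

4, 5, 7, 1, 6, 3, 2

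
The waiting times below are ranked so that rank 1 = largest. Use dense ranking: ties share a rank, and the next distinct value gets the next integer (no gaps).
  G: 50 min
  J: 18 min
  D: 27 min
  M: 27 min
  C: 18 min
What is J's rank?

3

Sorted (descending): 50, 27, 27, 18, 18
The 2 values of 27 share dense rank 2.
The 2 values of 18 share dense rank 3.
Remaining distinct values take the next consecutive integers.
J has value 18 min → rank 3.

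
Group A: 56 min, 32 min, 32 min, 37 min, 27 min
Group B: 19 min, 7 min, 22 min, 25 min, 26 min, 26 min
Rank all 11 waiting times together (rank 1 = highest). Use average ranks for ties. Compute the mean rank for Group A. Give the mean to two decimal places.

Sorted (descending): 56, 37, 32, 32, 27, 26, 26, 25, 22, 19, 7
The 2 values of 32 occupy positions 3–4 → average rank (3+4)/2 = 3.5.
The 2 values of 26 occupy positions 6–7 → average rank (6+7)/2 = 6.5.
Group A values → pooled ranks: 56→1, 32→3.5, 32→3.5, 37→2, 27→5
Mean rank = (1 + 3.5 + 3.5 + 2 + 5) / 5 = 3.00

3.00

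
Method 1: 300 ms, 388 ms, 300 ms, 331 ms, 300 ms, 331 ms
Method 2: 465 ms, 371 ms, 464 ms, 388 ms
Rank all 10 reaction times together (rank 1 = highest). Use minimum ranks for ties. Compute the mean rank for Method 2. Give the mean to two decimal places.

2.75

Sorted (descending): 465, 464, 388, 388, 371, 331, 331, 300, 300, 300
The 2 values of 388 occupy positions 3–4 → each gets rank 3.
The 2 values of 331 occupy positions 6–7 → each gets rank 6.
The 3 values of 300 occupy positions 8–10 → each gets rank 8.
Method 2 values → pooled ranks: 465→1, 371→5, 464→2, 388→3
Mean rank = (1 + 5 + 2 + 3) / 4 = 2.75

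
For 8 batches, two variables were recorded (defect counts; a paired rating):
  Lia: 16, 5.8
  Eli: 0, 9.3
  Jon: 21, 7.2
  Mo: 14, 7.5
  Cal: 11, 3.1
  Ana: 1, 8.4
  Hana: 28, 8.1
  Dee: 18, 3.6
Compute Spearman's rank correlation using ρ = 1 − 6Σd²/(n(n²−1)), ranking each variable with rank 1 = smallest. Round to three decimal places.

-0.333

Ranks of variable 1: 5, 1, 7, 4, 3, 2, 8, 6
Ranks of variable 2: 3, 8, 4, 5, 1, 7, 6, 2
d = r₁ − r₂: 2, -7, 3, -1, 2, -5, 2, 4
d²: 4, 49, 9, 1, 4, 25, 4, 16; Σd² = 112
ρ = 1 − 6·112/(8·63) = 1 − 672/504 = -0.333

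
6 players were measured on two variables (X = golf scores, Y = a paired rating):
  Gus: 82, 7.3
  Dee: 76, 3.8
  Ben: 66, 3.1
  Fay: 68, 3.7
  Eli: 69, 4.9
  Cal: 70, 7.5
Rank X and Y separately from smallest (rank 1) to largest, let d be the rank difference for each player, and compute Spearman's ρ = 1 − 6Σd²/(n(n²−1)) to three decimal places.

Ranks of variable 1: 6, 5, 1, 2, 3, 4
Ranks of variable 2: 5, 3, 1, 2, 4, 6
d = r₁ − r₂: 1, 2, 0, 0, -1, -2
d²: 1, 4, 0, 0, 1, 4; Σd² = 10
ρ = 1 − 6·10/(6·35) = 1 − 60/210 = 0.714

0.714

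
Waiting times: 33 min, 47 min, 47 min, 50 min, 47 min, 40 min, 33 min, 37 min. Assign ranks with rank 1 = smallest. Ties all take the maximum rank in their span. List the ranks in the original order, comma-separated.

Sorted (ascending): 33, 33, 37, 40, 47, 47, 47, 50
The 2 values of 33 occupy positions 1–2 → each gets rank 2.
The 3 values of 47 occupy positions 5–7 → each gets rank 7.

2, 7, 7, 8, 7, 4, 2, 3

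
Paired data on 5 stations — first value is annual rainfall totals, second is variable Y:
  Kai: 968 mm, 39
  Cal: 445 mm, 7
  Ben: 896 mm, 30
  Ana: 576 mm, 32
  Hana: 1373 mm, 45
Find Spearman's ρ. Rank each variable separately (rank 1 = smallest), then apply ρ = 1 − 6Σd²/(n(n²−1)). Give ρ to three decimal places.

Ranks of variable 1: 4, 1, 3, 2, 5
Ranks of variable 2: 4, 1, 2, 3, 5
d = r₁ − r₂: 0, 0, 1, -1, 0
d²: 0, 0, 1, 1, 0; Σd² = 2
ρ = 1 − 6·2/(5·24) = 1 − 12/120 = 0.900

0.900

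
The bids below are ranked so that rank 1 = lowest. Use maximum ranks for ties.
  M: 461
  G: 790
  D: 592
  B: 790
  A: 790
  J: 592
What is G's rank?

Sorted (ascending): 461, 592, 592, 790, 790, 790
The 2 values of 592 occupy positions 2–3 → each gets rank 3.
The 3 values of 790 occupy positions 4–6 → each gets rank 6.
G has value 790 → rank 6.

6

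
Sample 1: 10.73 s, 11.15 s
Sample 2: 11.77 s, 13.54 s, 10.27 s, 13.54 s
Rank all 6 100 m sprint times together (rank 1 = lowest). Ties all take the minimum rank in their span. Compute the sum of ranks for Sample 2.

Sorted (ascending): 10.27, 10.73, 11.15, 11.77, 13.54, 13.54
The 2 values of 13.54 occupy positions 5–6 → each gets rank 5.
Sample 2 values → pooled ranks: 11.77→4, 13.54→5, 10.27→1, 13.54→5
Rank sum = 4 + 5 + 1 + 5 = 15

15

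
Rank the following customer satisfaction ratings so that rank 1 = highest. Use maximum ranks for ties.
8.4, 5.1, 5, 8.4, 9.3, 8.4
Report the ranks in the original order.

Sorted (descending): 9.3, 8.4, 8.4, 8.4, 5.1, 5
The 3 values of 8.4 occupy positions 2–4 → each gets rank 4.

4, 5, 6, 4, 1, 4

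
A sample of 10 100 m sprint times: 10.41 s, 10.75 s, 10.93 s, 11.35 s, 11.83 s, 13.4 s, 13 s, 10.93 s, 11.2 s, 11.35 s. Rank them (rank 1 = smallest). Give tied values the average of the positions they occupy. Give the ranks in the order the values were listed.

Sorted (ascending): 10.41, 10.75, 10.93, 10.93, 11.2, 11.35, 11.35, 11.83, 13, 13.4
The 2 values of 10.93 occupy positions 3–4 → average rank (3+4)/2 = 3.5.
The 2 values of 11.35 occupy positions 6–7 → average rank (6+7)/2 = 6.5.

1, 2, 3.5, 6.5, 8, 10, 9, 3.5, 5, 6.5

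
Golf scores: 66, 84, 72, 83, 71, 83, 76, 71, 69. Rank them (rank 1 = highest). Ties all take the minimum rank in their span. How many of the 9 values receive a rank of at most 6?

Sorted (descending): 84, 83, 83, 76, 72, 71, 71, 69, 66
The 2 values of 83 occupy positions 2–3 → each gets rank 2.
The 2 values of 71 occupy positions 6–7 → each gets rank 6.
Ranks ≤ 6: {1, 2, 2, 4, 5, 6, 6} → 7 values.

7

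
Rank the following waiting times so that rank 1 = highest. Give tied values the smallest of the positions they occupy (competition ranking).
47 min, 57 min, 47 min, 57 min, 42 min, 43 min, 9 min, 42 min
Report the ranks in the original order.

Sorted (descending): 57, 57, 47, 47, 43, 42, 42, 9
The 2 values of 57 occupy positions 1–2 → each gets rank 1.
The 2 values of 47 occupy positions 3–4 → each gets rank 3.
The 2 values of 42 occupy positions 6–7 → each gets rank 6.

3, 1, 3, 1, 6, 5, 8, 6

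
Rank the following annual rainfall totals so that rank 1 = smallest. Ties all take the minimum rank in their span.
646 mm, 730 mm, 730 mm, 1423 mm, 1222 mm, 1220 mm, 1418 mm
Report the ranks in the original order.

Sorted (ascending): 646, 730, 730, 1220, 1222, 1418, 1423
The 2 values of 730 occupy positions 2–3 → each gets rank 2.

1, 2, 2, 7, 5, 4, 6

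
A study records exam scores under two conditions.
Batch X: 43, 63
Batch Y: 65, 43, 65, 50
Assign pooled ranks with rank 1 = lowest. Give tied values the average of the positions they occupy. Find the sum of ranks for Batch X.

5.5

Sorted (ascending): 43, 43, 50, 63, 65, 65
The 2 values of 43 occupy positions 1–2 → average rank (1+2)/2 = 1.5.
The 2 values of 65 occupy positions 5–6 → average rank (5+6)/2 = 5.5.
Batch X values → pooled ranks: 43→1.5, 63→4
Rank sum = 1.5 + 4 = 5.5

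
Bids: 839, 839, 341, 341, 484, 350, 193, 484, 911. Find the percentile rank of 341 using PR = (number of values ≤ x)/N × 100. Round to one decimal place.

33.3

N = 9.
Strictly below 341: 1. Equal to 341: 2.
PR = 3/9 × 100 = 33.3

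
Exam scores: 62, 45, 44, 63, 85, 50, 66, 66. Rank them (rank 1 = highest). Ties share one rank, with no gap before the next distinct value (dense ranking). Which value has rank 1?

Sorted (descending): 85, 66, 66, 63, 62, 50, 45, 44
The 2 values of 66 share dense rank 2.
Remaining distinct values take the next consecutive integers.
Rank 1 → value 85.

85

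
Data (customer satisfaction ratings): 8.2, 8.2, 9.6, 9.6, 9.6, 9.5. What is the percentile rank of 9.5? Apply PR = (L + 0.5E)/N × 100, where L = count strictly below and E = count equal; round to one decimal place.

N = 6.
Strictly below 9.5: 2. Equal to 9.5: 1.
PR = (2 + 0.5·1)/6 × 100 = 41.7

41.7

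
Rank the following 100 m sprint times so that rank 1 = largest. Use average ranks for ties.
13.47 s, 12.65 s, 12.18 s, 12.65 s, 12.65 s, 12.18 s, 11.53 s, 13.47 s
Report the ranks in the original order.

Sorted (descending): 13.47, 13.47, 12.65, 12.65, 12.65, 12.18, 12.18, 11.53
The 2 values of 13.47 occupy positions 1–2 → average rank (1+2)/2 = 1.5.
The 3 values of 12.65 occupy positions 3–5 → average rank 4.
The 2 values of 12.18 occupy positions 6–7 → average rank (6+7)/2 = 6.5.

1.5, 4, 6.5, 4, 4, 6.5, 8, 1.5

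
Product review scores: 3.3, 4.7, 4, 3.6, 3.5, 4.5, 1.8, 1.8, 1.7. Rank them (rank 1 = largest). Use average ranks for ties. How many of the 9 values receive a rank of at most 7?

Sorted (descending): 4.7, 4.5, 4, 3.6, 3.5, 3.3, 1.8, 1.8, 1.7
The 2 values of 1.8 occupy positions 7–8 → average rank (7+8)/2 = 7.5.
Ranks ≤ 7: {1, 2, 3, 4, 5, 6} → 6 values.

6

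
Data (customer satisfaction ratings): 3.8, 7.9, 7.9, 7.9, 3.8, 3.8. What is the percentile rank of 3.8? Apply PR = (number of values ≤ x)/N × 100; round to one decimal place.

N = 6.
Strictly below 3.8: 0. Equal to 3.8: 3.
PR = 3/6 × 100 = 50.0

50.0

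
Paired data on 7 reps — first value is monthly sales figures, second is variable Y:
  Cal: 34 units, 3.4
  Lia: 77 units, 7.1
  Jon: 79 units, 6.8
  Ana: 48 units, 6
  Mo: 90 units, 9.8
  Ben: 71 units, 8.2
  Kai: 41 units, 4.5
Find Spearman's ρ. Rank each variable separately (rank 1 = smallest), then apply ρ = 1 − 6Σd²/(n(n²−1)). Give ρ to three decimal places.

0.857

Ranks of variable 1: 1, 5, 6, 3, 7, 4, 2
Ranks of variable 2: 1, 5, 4, 3, 7, 6, 2
d = r₁ − r₂: 0, 0, 2, 0, 0, -2, 0
d²: 0, 0, 4, 0, 0, 4, 0; Σd² = 8
ρ = 1 − 6·8/(7·48) = 1 − 48/336 = 0.857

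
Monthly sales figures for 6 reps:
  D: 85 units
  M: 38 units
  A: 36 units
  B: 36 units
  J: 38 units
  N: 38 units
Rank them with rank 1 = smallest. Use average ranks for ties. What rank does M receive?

4

Sorted (ascending): 36, 36, 38, 38, 38, 85
The 2 values of 36 occupy positions 1–2 → average rank (1+2)/2 = 1.5.
The 3 values of 38 occupy positions 3–5 → average rank 4.
M has value 38 units → rank 4.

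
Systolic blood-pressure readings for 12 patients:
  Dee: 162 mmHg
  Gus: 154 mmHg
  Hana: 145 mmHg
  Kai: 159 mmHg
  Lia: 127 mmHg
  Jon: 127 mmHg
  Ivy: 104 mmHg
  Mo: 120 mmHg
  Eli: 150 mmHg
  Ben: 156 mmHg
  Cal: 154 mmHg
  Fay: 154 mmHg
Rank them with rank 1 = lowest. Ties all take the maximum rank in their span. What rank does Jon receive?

4

Sorted (ascending): 104, 120, 127, 127, 145, 150, 154, 154, 154, 156, 159, 162
The 2 values of 127 occupy positions 3–4 → each gets rank 4.
The 3 values of 154 occupy positions 7–9 → each gets rank 9.
Jon has value 127 mmHg → rank 4.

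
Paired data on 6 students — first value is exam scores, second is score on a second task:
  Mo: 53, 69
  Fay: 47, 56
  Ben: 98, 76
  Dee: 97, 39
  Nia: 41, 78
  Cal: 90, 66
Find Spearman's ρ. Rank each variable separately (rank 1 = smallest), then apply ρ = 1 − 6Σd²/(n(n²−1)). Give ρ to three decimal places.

-0.257

Ranks of variable 1: 3, 2, 6, 5, 1, 4
Ranks of variable 2: 4, 2, 5, 1, 6, 3
d = r₁ − r₂: -1, 0, 1, 4, -5, 1
d²: 1, 0, 1, 16, 25, 1; Σd² = 44
ρ = 1 − 6·44/(6·35) = 1 − 264/210 = -0.257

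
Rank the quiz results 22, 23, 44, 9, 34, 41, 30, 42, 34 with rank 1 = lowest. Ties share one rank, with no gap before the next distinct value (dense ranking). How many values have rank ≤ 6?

Sorted (ascending): 9, 22, 23, 30, 34, 34, 41, 42, 44
The 2 values of 34 share dense rank 5.
Remaining distinct values take the next consecutive integers.
Ranks ≤ 6: {1, 2, 3, 4, 5, 5, 6} → 7 values.

7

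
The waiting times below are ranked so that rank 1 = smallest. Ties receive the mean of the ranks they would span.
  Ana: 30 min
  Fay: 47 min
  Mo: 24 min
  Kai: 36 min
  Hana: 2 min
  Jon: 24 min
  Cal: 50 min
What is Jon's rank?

Sorted (ascending): 2, 24, 24, 30, 36, 47, 50
The 2 values of 24 occupy positions 2–3 → average rank (2+3)/2 = 2.5.
Jon has value 24 min → rank 2.5.

2.5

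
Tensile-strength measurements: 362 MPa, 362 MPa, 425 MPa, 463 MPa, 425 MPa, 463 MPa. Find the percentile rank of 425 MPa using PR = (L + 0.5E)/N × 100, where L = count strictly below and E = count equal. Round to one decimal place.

N = 6.
Strictly below 425: 2. Equal to 425: 2.
PR = (2 + 0.5·2)/6 × 100 = 50.0

50.0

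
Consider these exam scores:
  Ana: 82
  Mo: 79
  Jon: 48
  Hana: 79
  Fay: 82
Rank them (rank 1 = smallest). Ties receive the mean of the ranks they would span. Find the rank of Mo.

2.5

Sorted (ascending): 48, 79, 79, 82, 82
The 2 values of 79 occupy positions 2–3 → average rank (2+3)/2 = 2.5.
The 2 values of 82 occupy positions 4–5 → average rank (4+5)/2 = 4.5.
Mo has value 79 → rank 2.5.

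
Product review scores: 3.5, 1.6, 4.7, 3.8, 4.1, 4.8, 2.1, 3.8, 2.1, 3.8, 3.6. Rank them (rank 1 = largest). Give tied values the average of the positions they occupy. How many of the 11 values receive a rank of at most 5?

Sorted (descending): 4.8, 4.7, 4.1, 3.8, 3.8, 3.8, 3.6, 3.5, 2.1, 2.1, 1.6
The 3 values of 3.8 occupy positions 4–6 → average rank 5.
The 2 values of 2.1 occupy positions 9–10 → average rank (9+10)/2 = 9.5.
Ranks ≤ 5: {1, 2, 3, 5, 5, 5} → 6 values.

6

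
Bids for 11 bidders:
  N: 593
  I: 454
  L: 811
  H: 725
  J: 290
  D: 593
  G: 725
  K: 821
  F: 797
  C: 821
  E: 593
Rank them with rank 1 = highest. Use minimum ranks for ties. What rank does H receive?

5

Sorted (descending): 821, 821, 811, 797, 725, 725, 593, 593, 593, 454, 290
The 2 values of 821 occupy positions 1–2 → each gets rank 1.
The 2 values of 725 occupy positions 5–6 → each gets rank 5.
The 3 values of 593 occupy positions 7–9 → each gets rank 7.
H has value 725 → rank 5.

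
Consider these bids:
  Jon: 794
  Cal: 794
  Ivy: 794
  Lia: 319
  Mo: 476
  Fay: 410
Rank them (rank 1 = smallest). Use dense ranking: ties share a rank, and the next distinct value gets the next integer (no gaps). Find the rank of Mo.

Sorted (ascending): 319, 410, 476, 794, 794, 794
The 3 values of 794 share dense rank 4.
Remaining distinct values take the next consecutive integers.
Mo has value 476 → rank 3.

3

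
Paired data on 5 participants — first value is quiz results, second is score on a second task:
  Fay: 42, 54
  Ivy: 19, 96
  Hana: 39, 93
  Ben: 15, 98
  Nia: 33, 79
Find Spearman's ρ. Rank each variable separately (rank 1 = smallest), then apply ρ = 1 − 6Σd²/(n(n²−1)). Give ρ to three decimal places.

-0.900

Ranks of variable 1: 5, 2, 4, 1, 3
Ranks of variable 2: 1, 4, 3, 5, 2
d = r₁ − r₂: 4, -2, 1, -4, 1
d²: 16, 4, 1, 16, 1; Σd² = 38
ρ = 1 − 6·38/(5·24) = 1 − 228/120 = -0.900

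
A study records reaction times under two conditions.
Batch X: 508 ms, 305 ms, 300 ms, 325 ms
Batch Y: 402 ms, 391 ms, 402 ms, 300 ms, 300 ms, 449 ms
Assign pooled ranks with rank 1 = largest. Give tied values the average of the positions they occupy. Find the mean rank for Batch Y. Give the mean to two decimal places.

Sorted (descending): 508, 449, 402, 402, 391, 325, 305, 300, 300, 300
The 2 values of 402 occupy positions 3–4 → average rank (3+4)/2 = 3.5.
The 3 values of 300 occupy positions 8–10 → average rank 9.
Batch Y values → pooled ranks: 402→3.5, 391→5, 402→3.5, 300→9, 300→9, 449→2
Mean rank = (3.5 + 5 + 3.5 + 9 + 9 + 2) / 6 = 5.33

5.33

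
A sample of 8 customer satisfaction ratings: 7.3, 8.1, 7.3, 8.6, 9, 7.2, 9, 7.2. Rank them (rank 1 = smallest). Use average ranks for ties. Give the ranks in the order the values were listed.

3.5, 5, 3.5, 6, 7.5, 1.5, 7.5, 1.5

Sorted (ascending): 7.2, 7.2, 7.3, 7.3, 8.1, 8.6, 9, 9
The 2 values of 7.2 occupy positions 1–2 → average rank (1+2)/2 = 1.5.
The 2 values of 7.3 occupy positions 3–4 → average rank (3+4)/2 = 3.5.
The 2 values of 9 occupy positions 7–8 → average rank (7+8)/2 = 7.5.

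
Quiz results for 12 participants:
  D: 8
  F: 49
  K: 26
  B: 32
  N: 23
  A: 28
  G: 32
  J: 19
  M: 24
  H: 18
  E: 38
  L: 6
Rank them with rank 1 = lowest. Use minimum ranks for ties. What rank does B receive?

Sorted (ascending): 6, 8, 18, 19, 23, 24, 26, 28, 32, 32, 38, 49
The 2 values of 32 occupy positions 9–10 → each gets rank 9.
B has value 32 → rank 9.

9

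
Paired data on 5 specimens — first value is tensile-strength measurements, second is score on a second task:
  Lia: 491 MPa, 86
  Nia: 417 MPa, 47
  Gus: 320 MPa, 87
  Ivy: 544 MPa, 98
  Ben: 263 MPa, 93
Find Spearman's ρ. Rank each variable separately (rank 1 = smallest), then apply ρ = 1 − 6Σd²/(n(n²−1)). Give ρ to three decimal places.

0.100

Ranks of variable 1: 4, 3, 2, 5, 1
Ranks of variable 2: 2, 1, 3, 5, 4
d = r₁ − r₂: 2, 2, -1, 0, -3
d²: 4, 4, 1, 0, 9; Σd² = 18
ρ = 1 − 6·18/(5·24) = 1 − 108/120 = 0.100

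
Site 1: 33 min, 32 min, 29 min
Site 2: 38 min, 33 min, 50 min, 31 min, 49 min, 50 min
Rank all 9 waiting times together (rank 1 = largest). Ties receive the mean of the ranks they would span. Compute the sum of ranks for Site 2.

23.5

Sorted (descending): 50, 50, 49, 38, 33, 33, 32, 31, 29
The 2 values of 50 occupy positions 1–2 → average rank (1+2)/2 = 1.5.
The 2 values of 33 occupy positions 5–6 → average rank (5+6)/2 = 5.5.
Site 2 values → pooled ranks: 38→4, 33→5.5, 50→1.5, 31→8, 49→3, 50→1.5
Rank sum = 4 + 5.5 + 1.5 + 8 + 3 + 1.5 = 23.5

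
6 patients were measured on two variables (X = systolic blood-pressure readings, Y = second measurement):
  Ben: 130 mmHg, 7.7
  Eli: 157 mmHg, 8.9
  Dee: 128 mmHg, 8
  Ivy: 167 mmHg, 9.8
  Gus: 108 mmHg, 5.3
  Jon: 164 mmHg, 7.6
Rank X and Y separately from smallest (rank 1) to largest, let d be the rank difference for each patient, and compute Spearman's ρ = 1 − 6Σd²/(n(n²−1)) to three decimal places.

Ranks of variable 1: 3, 4, 2, 6, 1, 5
Ranks of variable 2: 3, 5, 4, 6, 1, 2
d = r₁ − r₂: 0, -1, -2, 0, 0, 3
d²: 0, 1, 4, 0, 0, 9; Σd² = 14
ρ = 1 − 6·14/(6·35) = 1 − 84/210 = 0.600

0.600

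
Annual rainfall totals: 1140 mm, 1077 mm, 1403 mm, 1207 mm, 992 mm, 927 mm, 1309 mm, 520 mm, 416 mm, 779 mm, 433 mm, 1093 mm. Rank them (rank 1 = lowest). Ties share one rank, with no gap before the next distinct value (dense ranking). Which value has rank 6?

Sorted (ascending): 416, 433, 520, 779, 927, 992, 1077, 1093, 1140, 1207, 1309, 1403
No ties — each value takes its position as its rank.
Rank 6 → value 992.

992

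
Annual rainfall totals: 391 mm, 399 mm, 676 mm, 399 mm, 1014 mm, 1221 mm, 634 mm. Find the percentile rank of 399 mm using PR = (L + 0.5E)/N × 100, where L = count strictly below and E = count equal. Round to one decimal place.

28.6

N = 7.
Strictly below 399: 1. Equal to 399: 2.
PR = (1 + 0.5·2)/7 × 100 = 28.6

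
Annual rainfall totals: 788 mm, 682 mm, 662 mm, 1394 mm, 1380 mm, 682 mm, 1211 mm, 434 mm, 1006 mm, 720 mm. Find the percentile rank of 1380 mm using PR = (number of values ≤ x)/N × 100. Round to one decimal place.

N = 10.
Strictly below 1380: 8. Equal to 1380: 1.
PR = 9/10 × 100 = 90.0

90.0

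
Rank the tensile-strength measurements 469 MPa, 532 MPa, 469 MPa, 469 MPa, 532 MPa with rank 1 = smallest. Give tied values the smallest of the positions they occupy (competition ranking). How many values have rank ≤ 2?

Sorted (ascending): 469, 469, 469, 532, 532
The 3 values of 469 occupy positions 1–3 → each gets rank 1.
The 2 values of 532 occupy positions 4–5 → each gets rank 4.
Ranks ≤ 2: {1, 1, 1} → 3 values.

3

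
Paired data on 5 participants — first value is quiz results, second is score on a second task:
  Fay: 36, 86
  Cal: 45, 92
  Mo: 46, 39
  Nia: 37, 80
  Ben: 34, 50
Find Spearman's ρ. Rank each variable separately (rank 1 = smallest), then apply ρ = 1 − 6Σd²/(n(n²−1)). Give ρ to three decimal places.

-0.100

Ranks of variable 1: 2, 4, 5, 3, 1
Ranks of variable 2: 4, 5, 1, 3, 2
d = r₁ − r₂: -2, -1, 4, 0, -1
d²: 4, 1, 16, 0, 1; Σd² = 22
ρ = 1 − 6·22/(5·24) = 1 − 132/120 = -0.100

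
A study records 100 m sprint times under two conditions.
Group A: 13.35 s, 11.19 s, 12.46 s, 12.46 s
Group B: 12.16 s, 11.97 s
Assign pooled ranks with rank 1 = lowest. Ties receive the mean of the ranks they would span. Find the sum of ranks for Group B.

Sorted (ascending): 11.19, 11.97, 12.16, 12.46, 12.46, 13.35
The 2 values of 12.46 occupy positions 4–5 → average rank (4+5)/2 = 4.5.
Group B values → pooled ranks: 12.16→3, 11.97→2
Rank sum = 3 + 2 = 5

5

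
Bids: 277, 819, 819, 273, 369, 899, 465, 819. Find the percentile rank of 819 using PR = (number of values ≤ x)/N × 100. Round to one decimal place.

87.5

N = 8.
Strictly below 819: 4. Equal to 819: 3.
PR = 7/8 × 100 = 87.5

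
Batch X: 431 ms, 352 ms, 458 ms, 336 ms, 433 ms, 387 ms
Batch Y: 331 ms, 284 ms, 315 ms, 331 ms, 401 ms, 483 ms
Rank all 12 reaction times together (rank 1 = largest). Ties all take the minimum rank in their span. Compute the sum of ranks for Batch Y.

47

Sorted (descending): 483, 458, 433, 431, 401, 387, 352, 336, 331, 331, 315, 284
The 2 values of 331 occupy positions 9–10 → each gets rank 9.
Batch Y values → pooled ranks: 331→9, 284→12, 315→11, 331→9, 401→5, 483→1
Rank sum = 9 + 12 + 11 + 9 + 5 + 1 = 47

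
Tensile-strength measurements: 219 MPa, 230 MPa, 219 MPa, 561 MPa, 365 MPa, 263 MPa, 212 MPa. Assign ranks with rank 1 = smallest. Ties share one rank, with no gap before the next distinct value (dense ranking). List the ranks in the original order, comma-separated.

2, 3, 2, 6, 5, 4, 1

Sorted (ascending): 212, 219, 219, 230, 263, 365, 561
The 2 values of 219 share dense rank 2.
Remaining distinct values take the next consecutive integers.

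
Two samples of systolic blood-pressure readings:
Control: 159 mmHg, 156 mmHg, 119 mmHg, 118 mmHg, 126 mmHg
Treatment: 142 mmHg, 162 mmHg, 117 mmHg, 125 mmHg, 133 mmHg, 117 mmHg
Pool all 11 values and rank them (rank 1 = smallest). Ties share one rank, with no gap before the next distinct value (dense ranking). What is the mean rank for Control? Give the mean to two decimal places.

5.40

Sorted (ascending): 117, 117, 118, 119, 125, 126, 133, 142, 156, 159, 162
The 2 values of 117 share dense rank 1.
Remaining distinct values take the next consecutive integers.
Control values → pooled ranks: 159→9, 156→8, 119→3, 118→2, 126→5
Mean rank = (9 + 8 + 3 + 2 + 5) / 5 = 5.40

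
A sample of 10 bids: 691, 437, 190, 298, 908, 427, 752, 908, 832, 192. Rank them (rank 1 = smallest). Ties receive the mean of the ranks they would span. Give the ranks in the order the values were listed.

6, 5, 1, 3, 9.5, 4, 7, 9.5, 8, 2

Sorted (ascending): 190, 192, 298, 427, 437, 691, 752, 832, 908, 908
The 2 values of 908 occupy positions 9–10 → average rank (9+10)/2 = 9.5.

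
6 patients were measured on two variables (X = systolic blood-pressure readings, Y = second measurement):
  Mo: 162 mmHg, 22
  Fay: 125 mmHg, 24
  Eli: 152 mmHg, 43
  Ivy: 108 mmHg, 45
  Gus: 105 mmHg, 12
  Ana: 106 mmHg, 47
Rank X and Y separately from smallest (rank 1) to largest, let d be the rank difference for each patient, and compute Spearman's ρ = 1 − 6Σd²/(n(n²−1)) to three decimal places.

-0.086

Ranks of variable 1: 6, 4, 5, 3, 1, 2
Ranks of variable 2: 2, 3, 4, 5, 1, 6
d = r₁ − r₂: 4, 1, 1, -2, 0, -4
d²: 16, 1, 1, 4, 0, 16; Σd² = 38
ρ = 1 − 6·38/(6·35) = 1 − 228/210 = -0.086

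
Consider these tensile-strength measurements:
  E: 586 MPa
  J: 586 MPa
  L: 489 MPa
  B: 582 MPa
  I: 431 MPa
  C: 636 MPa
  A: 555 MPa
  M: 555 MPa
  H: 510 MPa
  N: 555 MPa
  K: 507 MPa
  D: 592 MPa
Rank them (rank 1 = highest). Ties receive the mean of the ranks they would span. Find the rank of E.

Sorted (descending): 636, 592, 586, 586, 582, 555, 555, 555, 510, 507, 489, 431
The 2 values of 586 occupy positions 3–4 → average rank (3+4)/2 = 3.5.
The 3 values of 555 occupy positions 6–8 → average rank 7.
E has value 586 MPa → rank 3.5.

3.5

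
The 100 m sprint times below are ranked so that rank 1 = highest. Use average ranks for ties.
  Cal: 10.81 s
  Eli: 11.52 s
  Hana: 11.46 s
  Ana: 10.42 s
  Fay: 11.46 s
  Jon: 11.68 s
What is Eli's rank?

2

Sorted (descending): 11.68, 11.52, 11.46, 11.46, 10.81, 10.42
The 2 values of 11.46 occupy positions 3–4 → average rank (3+4)/2 = 3.5.
Eli has value 11.52 s → rank 2.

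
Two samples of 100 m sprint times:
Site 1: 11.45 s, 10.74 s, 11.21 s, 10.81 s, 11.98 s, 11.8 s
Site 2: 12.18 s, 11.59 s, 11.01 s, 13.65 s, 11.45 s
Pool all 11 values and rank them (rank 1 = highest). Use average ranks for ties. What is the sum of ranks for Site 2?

23.5

Sorted (descending): 13.65, 12.18, 11.98, 11.8, 11.59, 11.45, 11.45, 11.21, 11.01, 10.81, 10.74
The 2 values of 11.45 occupy positions 6–7 → average rank (6+7)/2 = 6.5.
Site 2 values → pooled ranks: 12.18→2, 11.59→5, 11.01→9, 13.65→1, 11.45→6.5
Rank sum = 2 + 5 + 9 + 1 + 6.5 = 23.5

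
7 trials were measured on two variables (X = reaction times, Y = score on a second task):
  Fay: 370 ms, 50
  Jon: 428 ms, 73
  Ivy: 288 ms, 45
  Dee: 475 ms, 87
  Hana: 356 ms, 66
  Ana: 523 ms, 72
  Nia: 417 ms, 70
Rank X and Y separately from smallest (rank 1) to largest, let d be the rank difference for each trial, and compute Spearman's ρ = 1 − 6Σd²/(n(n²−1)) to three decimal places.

Ranks of variable 1: 3, 5, 1, 6, 2, 7, 4
Ranks of variable 2: 2, 6, 1, 7, 3, 5, 4
d = r₁ − r₂: 1, -1, 0, -1, -1, 2, 0
d²: 1, 1, 0, 1, 1, 4, 0; Σd² = 8
ρ = 1 − 6·8/(7·48) = 1 − 48/336 = 0.857

0.857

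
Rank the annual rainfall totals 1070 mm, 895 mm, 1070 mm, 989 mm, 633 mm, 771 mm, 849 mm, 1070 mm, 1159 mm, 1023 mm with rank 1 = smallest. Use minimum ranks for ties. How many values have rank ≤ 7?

9

Sorted (ascending): 633, 771, 849, 895, 989, 1023, 1070, 1070, 1070, 1159
The 3 values of 1070 occupy positions 7–9 → each gets rank 7.
Ranks ≤ 7: {1, 2, 3, 4, 5, 6, 7, 7, 7} → 9 values.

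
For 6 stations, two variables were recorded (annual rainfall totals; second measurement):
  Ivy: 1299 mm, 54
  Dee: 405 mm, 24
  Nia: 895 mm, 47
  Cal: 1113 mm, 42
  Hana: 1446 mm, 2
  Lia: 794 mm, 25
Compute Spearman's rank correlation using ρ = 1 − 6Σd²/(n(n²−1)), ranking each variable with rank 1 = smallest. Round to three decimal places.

Ranks of variable 1: 5, 1, 3, 4, 6, 2
Ranks of variable 2: 6, 2, 5, 4, 1, 3
d = r₁ − r₂: -1, -1, -2, 0, 5, -1
d²: 1, 1, 4, 0, 25, 1; Σd² = 32
ρ = 1 − 6·32/(6·35) = 1 − 192/210 = 0.086

0.086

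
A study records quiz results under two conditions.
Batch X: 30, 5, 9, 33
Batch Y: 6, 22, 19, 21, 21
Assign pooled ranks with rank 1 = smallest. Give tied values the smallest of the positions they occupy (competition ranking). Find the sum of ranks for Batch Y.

23

Sorted (ascending): 5, 6, 9, 19, 21, 21, 22, 30, 33
The 2 values of 21 occupy positions 5–6 → each gets rank 5.
Batch Y values → pooled ranks: 6→2, 22→7, 19→4, 21→5, 21→5
Rank sum = 2 + 7 + 4 + 5 + 5 = 23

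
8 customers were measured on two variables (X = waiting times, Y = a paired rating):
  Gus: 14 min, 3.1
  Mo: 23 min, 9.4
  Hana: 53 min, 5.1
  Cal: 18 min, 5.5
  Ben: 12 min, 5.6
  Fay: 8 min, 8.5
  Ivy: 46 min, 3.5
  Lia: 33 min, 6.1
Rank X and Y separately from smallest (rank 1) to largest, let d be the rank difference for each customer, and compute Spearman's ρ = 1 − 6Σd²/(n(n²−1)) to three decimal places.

-0.286

Ranks of variable 1: 3, 5, 8, 4, 2, 1, 7, 6
Ranks of variable 2: 1, 8, 3, 4, 5, 7, 2, 6
d = r₁ − r₂: 2, -3, 5, 0, -3, -6, 5, 0
d²: 4, 9, 25, 0, 9, 36, 25, 0; Σd² = 108
ρ = 1 − 6·108/(8·63) = 1 − 648/504 = -0.286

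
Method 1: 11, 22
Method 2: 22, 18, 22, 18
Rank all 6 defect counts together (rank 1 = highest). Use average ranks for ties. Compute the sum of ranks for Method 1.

Sorted (descending): 22, 22, 22, 18, 18, 11
The 3 values of 22 occupy positions 1–3 → average rank 2.
The 2 values of 18 occupy positions 4–5 → average rank (4+5)/2 = 4.5.
Method 1 values → pooled ranks: 11→6, 22→2
Rank sum = 6 + 2 = 8

8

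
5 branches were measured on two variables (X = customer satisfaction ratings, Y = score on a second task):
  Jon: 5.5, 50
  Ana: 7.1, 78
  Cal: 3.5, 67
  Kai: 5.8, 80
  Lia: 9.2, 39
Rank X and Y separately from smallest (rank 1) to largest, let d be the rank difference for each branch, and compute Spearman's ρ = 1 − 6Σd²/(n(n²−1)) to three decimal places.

-0.200

Ranks of variable 1: 2, 4, 1, 3, 5
Ranks of variable 2: 2, 4, 3, 5, 1
d = r₁ − r₂: 0, 0, -2, -2, 4
d²: 0, 0, 4, 4, 16; Σd² = 24
ρ = 1 − 6·24/(5·24) = 1 − 144/120 = -0.200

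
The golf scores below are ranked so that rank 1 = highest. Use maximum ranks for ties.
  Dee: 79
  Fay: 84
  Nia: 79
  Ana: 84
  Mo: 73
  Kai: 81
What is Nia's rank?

5

Sorted (descending): 84, 84, 81, 79, 79, 73
The 2 values of 84 occupy positions 1–2 → each gets rank 2.
The 2 values of 79 occupy positions 4–5 → each gets rank 5.
Nia has value 79 → rank 5.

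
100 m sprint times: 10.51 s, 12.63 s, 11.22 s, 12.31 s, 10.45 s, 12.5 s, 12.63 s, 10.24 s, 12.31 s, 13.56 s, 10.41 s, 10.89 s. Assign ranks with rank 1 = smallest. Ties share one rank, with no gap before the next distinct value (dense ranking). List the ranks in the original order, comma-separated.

4, 9, 6, 7, 3, 8, 9, 1, 7, 10, 2, 5

Sorted (ascending): 10.24, 10.41, 10.45, 10.51, 10.89, 11.22, 12.31, 12.31, 12.5, 12.63, 12.63, 13.56
The 2 values of 12.31 share dense rank 7.
The 2 values of 12.63 share dense rank 9.
Remaining distinct values take the next consecutive integers.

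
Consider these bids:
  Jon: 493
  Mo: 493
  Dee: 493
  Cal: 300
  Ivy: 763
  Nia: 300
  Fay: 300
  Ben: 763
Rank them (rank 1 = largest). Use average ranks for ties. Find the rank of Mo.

Sorted (descending): 763, 763, 493, 493, 493, 300, 300, 300
The 2 values of 763 occupy positions 1–2 → average rank (1+2)/2 = 1.5.
The 3 values of 493 occupy positions 3–5 → average rank 4.
The 3 values of 300 occupy positions 6–8 → average rank 7.
Mo has value 493 → rank 4.

4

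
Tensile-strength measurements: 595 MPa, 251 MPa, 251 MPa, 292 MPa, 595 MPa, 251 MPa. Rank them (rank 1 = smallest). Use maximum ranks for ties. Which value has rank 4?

Sorted (ascending): 251, 251, 251, 292, 595, 595
The 3 values of 251 occupy positions 1–3 → each gets rank 3.
The 2 values of 595 occupy positions 5–6 → each gets rank 6.
Rank 4 → value 292.

292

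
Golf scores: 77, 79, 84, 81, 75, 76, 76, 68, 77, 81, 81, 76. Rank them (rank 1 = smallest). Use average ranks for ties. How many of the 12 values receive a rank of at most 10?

11

Sorted (ascending): 68, 75, 76, 76, 76, 77, 77, 79, 81, 81, 81, 84
The 3 values of 76 occupy positions 3–5 → average rank 4.
The 2 values of 77 occupy positions 6–7 → average rank (6+7)/2 = 6.5.
The 3 values of 81 occupy positions 9–11 → average rank 10.
Ranks ≤ 10: {1, 2, 4, 4, 4, 6.5, 6.5, 8, 10, 10, 10} → 11 values.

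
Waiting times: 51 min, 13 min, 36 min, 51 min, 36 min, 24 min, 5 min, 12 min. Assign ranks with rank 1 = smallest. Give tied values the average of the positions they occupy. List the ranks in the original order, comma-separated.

Sorted (ascending): 5, 12, 13, 24, 36, 36, 51, 51
The 2 values of 36 occupy positions 5–6 → average rank (5+6)/2 = 5.5.
The 2 values of 51 occupy positions 7–8 → average rank (7+8)/2 = 7.5.

7.5, 3, 5.5, 7.5, 5.5, 4, 1, 2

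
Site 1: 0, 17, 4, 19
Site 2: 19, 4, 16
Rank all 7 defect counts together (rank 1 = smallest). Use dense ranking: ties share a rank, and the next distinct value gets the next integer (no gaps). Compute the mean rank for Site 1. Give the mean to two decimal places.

Sorted (ascending): 0, 4, 4, 16, 17, 19, 19
The 2 values of 4 share dense rank 2.
The 2 values of 19 share dense rank 5.
Remaining distinct values take the next consecutive integers.
Site 1 values → pooled ranks: 0→1, 17→4, 4→2, 19→5
Mean rank = (1 + 4 + 2 + 5) / 4 = 3.00

3.00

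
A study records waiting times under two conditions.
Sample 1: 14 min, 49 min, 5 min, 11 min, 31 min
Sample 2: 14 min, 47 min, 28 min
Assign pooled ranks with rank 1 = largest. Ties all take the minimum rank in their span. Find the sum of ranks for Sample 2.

11

Sorted (descending): 49, 47, 31, 28, 14, 14, 11, 5
The 2 values of 14 occupy positions 5–6 → each gets rank 5.
Sample 2 values → pooled ranks: 14→5, 47→2, 28→4
Rank sum = 5 + 2 + 4 = 11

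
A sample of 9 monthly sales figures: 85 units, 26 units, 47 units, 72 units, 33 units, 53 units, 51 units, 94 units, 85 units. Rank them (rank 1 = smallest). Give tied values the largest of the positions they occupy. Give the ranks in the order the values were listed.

Sorted (ascending): 26, 33, 47, 51, 53, 72, 85, 85, 94
The 2 values of 85 occupy positions 7–8 → each gets rank 8.

8, 1, 3, 6, 2, 5, 4, 9, 8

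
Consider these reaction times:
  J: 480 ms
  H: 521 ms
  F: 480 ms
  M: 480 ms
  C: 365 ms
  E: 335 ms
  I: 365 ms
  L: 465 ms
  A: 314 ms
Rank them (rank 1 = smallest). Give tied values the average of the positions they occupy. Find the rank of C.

3.5

Sorted (ascending): 314, 335, 365, 365, 465, 480, 480, 480, 521
The 2 values of 365 occupy positions 3–4 → average rank (3+4)/2 = 3.5.
The 3 values of 480 occupy positions 6–8 → average rank 7.
C has value 365 ms → rank 3.5.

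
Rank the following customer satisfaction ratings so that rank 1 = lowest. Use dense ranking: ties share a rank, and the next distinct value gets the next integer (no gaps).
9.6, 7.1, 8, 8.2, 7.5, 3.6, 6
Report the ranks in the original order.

Sorted (ascending): 3.6, 6, 7.1, 7.5, 8, 8.2, 9.6
No ties — each value takes its position as its rank.

7, 3, 5, 6, 4, 1, 2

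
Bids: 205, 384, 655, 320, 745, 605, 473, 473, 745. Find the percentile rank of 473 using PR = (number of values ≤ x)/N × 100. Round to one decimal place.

N = 9.
Strictly below 473: 3. Equal to 473: 2.
PR = 5/9 × 100 = 55.6

55.6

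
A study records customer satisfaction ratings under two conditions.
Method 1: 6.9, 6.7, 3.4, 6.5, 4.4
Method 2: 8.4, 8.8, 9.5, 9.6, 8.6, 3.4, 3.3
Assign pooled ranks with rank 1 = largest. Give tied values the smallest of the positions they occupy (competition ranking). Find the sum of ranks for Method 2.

Sorted (descending): 9.6, 9.5, 8.8, 8.6, 8.4, 6.9, 6.7, 6.5, 4.4, 3.4, 3.4, 3.3
The 2 values of 3.4 occupy positions 10–11 → each gets rank 10.
Method 2 values → pooled ranks: 8.4→5, 8.8→3, 9.5→2, 9.6→1, 8.6→4, 3.4→10, 3.3→12
Rank sum = 5 + 3 + 2 + 1 + 4 + 10 + 12 = 37

37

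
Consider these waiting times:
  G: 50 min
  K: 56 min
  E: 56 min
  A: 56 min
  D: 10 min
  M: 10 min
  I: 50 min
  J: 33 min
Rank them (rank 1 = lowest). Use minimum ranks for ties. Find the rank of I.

4

Sorted (ascending): 10, 10, 33, 50, 50, 56, 56, 56
The 2 values of 10 occupy positions 1–2 → each gets rank 1.
The 2 values of 50 occupy positions 4–5 → each gets rank 4.
The 3 values of 56 occupy positions 6–8 → each gets rank 6.
I has value 50 min → rank 4.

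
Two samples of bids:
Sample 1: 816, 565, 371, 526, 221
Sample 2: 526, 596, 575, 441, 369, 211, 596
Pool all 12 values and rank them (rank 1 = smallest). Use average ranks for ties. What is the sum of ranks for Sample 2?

45.5

Sorted (ascending): 211, 221, 369, 371, 441, 526, 526, 565, 575, 596, 596, 816
The 2 values of 526 occupy positions 6–7 → average rank (6+7)/2 = 6.5.
The 2 values of 596 occupy positions 10–11 → average rank (10+11)/2 = 10.5.
Sample 2 values → pooled ranks: 526→6.5, 596→10.5, 575→9, 441→5, 369→3, 211→1, 596→10.5
Rank sum = 6.5 + 10.5 + 9 + 5 + 3 + 1 + 10.5 = 45.5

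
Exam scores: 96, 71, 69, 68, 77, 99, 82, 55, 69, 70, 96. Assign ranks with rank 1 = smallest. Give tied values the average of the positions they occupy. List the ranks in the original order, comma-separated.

Sorted (ascending): 55, 68, 69, 69, 70, 71, 77, 82, 96, 96, 99
The 2 values of 69 occupy positions 3–4 → average rank (3+4)/2 = 3.5.
The 2 values of 96 occupy positions 9–10 → average rank (9+10)/2 = 9.5.

9.5, 6, 3.5, 2, 7, 11, 8, 1, 3.5, 5, 9.5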